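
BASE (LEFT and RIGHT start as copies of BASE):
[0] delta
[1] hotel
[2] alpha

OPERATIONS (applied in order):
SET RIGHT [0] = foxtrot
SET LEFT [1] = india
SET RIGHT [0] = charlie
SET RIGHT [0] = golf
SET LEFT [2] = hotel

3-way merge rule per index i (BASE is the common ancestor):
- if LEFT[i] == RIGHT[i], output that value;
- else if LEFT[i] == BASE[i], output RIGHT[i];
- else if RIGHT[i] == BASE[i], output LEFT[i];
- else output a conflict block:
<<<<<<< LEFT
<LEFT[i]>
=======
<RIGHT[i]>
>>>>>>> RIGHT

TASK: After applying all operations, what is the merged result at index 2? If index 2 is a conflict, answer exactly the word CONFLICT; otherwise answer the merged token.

Answer: hotel

Derivation:
Final LEFT:  [delta, india, hotel]
Final RIGHT: [golf, hotel, alpha]
i=0: L=delta=BASE, R=golf -> take RIGHT -> golf
i=1: L=india, R=hotel=BASE -> take LEFT -> india
i=2: L=hotel, R=alpha=BASE -> take LEFT -> hotel
Index 2 -> hotel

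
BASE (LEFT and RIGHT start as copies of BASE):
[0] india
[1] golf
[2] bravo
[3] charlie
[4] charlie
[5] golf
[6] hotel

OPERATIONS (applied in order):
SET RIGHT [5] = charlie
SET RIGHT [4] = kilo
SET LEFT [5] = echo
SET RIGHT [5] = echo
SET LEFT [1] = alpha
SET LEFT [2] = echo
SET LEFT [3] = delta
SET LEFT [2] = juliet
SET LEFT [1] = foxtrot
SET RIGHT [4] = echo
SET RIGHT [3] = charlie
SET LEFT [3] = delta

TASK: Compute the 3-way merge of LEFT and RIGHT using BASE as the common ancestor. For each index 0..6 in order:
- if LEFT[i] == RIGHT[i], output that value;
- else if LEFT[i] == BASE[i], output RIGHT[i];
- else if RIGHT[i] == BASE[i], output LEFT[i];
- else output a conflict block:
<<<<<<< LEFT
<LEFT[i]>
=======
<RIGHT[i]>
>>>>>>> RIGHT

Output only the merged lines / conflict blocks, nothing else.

Final LEFT:  [india, foxtrot, juliet, delta, charlie, echo, hotel]
Final RIGHT: [india, golf, bravo, charlie, echo, echo, hotel]
i=0: L=india R=india -> agree -> india
i=1: L=foxtrot, R=golf=BASE -> take LEFT -> foxtrot
i=2: L=juliet, R=bravo=BASE -> take LEFT -> juliet
i=3: L=delta, R=charlie=BASE -> take LEFT -> delta
i=4: L=charlie=BASE, R=echo -> take RIGHT -> echo
i=5: L=echo R=echo -> agree -> echo
i=6: L=hotel R=hotel -> agree -> hotel

Answer: india
foxtrot
juliet
delta
echo
echo
hotel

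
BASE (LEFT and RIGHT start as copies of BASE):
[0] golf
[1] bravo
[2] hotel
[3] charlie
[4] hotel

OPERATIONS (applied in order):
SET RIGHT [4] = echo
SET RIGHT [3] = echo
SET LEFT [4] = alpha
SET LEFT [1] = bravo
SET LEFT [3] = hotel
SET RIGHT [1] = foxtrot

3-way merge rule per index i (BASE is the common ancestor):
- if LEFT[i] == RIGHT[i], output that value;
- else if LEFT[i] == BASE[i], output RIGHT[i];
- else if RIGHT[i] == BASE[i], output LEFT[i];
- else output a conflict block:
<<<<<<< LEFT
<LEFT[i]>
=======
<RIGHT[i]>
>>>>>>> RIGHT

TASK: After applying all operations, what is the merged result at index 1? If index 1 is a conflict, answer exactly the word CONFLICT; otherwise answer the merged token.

Final LEFT:  [golf, bravo, hotel, hotel, alpha]
Final RIGHT: [golf, foxtrot, hotel, echo, echo]
i=0: L=golf R=golf -> agree -> golf
i=1: L=bravo=BASE, R=foxtrot -> take RIGHT -> foxtrot
i=2: L=hotel R=hotel -> agree -> hotel
i=3: BASE=charlie L=hotel R=echo all differ -> CONFLICT
i=4: BASE=hotel L=alpha R=echo all differ -> CONFLICT
Index 1 -> foxtrot

Answer: foxtrot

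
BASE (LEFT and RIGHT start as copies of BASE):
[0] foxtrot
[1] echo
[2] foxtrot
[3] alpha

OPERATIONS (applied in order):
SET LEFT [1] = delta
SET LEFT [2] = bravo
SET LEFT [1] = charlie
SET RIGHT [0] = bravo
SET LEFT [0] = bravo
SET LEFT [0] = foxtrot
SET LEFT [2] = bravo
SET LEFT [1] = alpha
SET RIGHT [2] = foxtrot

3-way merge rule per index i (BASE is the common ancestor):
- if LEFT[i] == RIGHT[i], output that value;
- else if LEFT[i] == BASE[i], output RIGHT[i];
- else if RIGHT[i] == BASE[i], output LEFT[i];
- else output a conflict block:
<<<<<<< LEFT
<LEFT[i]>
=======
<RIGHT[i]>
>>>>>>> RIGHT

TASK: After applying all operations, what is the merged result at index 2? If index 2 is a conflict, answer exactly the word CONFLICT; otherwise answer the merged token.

Final LEFT:  [foxtrot, alpha, bravo, alpha]
Final RIGHT: [bravo, echo, foxtrot, alpha]
i=0: L=foxtrot=BASE, R=bravo -> take RIGHT -> bravo
i=1: L=alpha, R=echo=BASE -> take LEFT -> alpha
i=2: L=bravo, R=foxtrot=BASE -> take LEFT -> bravo
i=3: L=alpha R=alpha -> agree -> alpha
Index 2 -> bravo

Answer: bravo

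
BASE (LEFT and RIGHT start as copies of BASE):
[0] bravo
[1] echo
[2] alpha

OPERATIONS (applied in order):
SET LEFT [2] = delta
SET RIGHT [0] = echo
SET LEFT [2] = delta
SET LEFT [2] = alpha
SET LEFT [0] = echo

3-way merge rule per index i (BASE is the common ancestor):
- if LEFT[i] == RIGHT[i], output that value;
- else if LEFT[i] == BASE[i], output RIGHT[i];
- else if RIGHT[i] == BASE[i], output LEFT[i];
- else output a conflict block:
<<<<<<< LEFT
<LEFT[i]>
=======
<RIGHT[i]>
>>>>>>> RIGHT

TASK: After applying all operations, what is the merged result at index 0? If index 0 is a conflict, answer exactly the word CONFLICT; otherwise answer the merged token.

Answer: echo

Derivation:
Final LEFT:  [echo, echo, alpha]
Final RIGHT: [echo, echo, alpha]
i=0: L=echo R=echo -> agree -> echo
i=1: L=echo R=echo -> agree -> echo
i=2: L=alpha R=alpha -> agree -> alpha
Index 0 -> echo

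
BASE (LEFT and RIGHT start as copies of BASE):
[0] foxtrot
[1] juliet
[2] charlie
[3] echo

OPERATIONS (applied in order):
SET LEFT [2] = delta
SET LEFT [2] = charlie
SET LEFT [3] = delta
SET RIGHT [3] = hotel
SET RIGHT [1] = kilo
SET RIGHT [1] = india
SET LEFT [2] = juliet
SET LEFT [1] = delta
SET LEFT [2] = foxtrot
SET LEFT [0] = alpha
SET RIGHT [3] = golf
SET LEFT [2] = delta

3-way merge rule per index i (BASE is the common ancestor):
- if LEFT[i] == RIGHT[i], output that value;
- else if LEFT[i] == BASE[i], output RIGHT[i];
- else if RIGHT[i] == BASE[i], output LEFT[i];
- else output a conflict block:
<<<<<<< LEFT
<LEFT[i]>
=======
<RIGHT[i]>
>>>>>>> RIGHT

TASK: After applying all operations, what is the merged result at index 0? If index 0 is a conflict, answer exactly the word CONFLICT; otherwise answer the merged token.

Final LEFT:  [alpha, delta, delta, delta]
Final RIGHT: [foxtrot, india, charlie, golf]
i=0: L=alpha, R=foxtrot=BASE -> take LEFT -> alpha
i=1: BASE=juliet L=delta R=india all differ -> CONFLICT
i=2: L=delta, R=charlie=BASE -> take LEFT -> delta
i=3: BASE=echo L=delta R=golf all differ -> CONFLICT
Index 0 -> alpha

Answer: alpha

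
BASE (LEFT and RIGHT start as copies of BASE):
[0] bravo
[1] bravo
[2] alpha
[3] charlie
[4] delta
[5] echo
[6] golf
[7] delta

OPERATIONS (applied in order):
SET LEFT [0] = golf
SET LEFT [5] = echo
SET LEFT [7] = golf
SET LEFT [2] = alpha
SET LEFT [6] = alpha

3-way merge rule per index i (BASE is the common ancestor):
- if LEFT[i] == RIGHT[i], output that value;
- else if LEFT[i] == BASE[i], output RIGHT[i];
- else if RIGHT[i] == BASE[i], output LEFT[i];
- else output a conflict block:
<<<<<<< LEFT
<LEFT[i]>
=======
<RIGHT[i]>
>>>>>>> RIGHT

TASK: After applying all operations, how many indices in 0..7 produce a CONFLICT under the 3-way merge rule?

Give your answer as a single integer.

Answer: 0

Derivation:
Final LEFT:  [golf, bravo, alpha, charlie, delta, echo, alpha, golf]
Final RIGHT: [bravo, bravo, alpha, charlie, delta, echo, golf, delta]
i=0: L=golf, R=bravo=BASE -> take LEFT -> golf
i=1: L=bravo R=bravo -> agree -> bravo
i=2: L=alpha R=alpha -> agree -> alpha
i=3: L=charlie R=charlie -> agree -> charlie
i=4: L=delta R=delta -> agree -> delta
i=5: L=echo R=echo -> agree -> echo
i=6: L=alpha, R=golf=BASE -> take LEFT -> alpha
i=7: L=golf, R=delta=BASE -> take LEFT -> golf
Conflict count: 0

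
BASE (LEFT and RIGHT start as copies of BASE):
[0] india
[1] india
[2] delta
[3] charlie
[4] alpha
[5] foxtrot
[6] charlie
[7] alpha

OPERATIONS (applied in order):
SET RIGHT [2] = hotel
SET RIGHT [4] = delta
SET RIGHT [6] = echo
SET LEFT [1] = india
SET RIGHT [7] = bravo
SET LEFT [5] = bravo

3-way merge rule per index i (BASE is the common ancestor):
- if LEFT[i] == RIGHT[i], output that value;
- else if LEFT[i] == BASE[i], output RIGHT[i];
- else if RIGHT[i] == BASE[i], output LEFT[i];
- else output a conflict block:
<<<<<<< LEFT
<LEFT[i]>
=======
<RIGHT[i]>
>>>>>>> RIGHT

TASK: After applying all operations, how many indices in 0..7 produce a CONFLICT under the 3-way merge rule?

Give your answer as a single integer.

Final LEFT:  [india, india, delta, charlie, alpha, bravo, charlie, alpha]
Final RIGHT: [india, india, hotel, charlie, delta, foxtrot, echo, bravo]
i=0: L=india R=india -> agree -> india
i=1: L=india R=india -> agree -> india
i=2: L=delta=BASE, R=hotel -> take RIGHT -> hotel
i=3: L=charlie R=charlie -> agree -> charlie
i=4: L=alpha=BASE, R=delta -> take RIGHT -> delta
i=5: L=bravo, R=foxtrot=BASE -> take LEFT -> bravo
i=6: L=charlie=BASE, R=echo -> take RIGHT -> echo
i=7: L=alpha=BASE, R=bravo -> take RIGHT -> bravo
Conflict count: 0

Answer: 0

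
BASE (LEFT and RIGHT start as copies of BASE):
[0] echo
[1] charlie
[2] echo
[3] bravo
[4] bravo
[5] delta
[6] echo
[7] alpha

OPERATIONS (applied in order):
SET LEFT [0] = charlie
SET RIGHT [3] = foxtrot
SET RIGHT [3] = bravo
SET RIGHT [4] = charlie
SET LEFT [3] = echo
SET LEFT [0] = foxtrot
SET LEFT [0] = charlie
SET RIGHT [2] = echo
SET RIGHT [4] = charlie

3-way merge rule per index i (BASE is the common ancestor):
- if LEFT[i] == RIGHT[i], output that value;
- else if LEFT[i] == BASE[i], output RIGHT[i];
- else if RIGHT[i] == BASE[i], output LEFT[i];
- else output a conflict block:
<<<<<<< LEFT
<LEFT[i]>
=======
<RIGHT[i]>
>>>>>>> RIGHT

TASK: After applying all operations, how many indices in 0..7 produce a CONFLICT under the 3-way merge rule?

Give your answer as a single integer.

Final LEFT:  [charlie, charlie, echo, echo, bravo, delta, echo, alpha]
Final RIGHT: [echo, charlie, echo, bravo, charlie, delta, echo, alpha]
i=0: L=charlie, R=echo=BASE -> take LEFT -> charlie
i=1: L=charlie R=charlie -> agree -> charlie
i=2: L=echo R=echo -> agree -> echo
i=3: L=echo, R=bravo=BASE -> take LEFT -> echo
i=4: L=bravo=BASE, R=charlie -> take RIGHT -> charlie
i=5: L=delta R=delta -> agree -> delta
i=6: L=echo R=echo -> agree -> echo
i=7: L=alpha R=alpha -> agree -> alpha
Conflict count: 0

Answer: 0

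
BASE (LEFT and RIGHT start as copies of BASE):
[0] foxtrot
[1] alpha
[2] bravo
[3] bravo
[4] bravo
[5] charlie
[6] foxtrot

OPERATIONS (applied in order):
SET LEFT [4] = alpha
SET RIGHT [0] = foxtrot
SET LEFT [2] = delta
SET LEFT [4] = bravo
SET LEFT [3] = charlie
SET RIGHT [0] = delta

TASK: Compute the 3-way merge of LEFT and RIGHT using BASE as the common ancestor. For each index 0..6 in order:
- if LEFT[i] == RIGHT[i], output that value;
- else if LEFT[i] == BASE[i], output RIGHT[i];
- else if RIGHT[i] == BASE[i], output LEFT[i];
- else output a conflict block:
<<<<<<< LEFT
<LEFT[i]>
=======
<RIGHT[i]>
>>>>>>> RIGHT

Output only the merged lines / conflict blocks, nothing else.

Answer: delta
alpha
delta
charlie
bravo
charlie
foxtrot

Derivation:
Final LEFT:  [foxtrot, alpha, delta, charlie, bravo, charlie, foxtrot]
Final RIGHT: [delta, alpha, bravo, bravo, bravo, charlie, foxtrot]
i=0: L=foxtrot=BASE, R=delta -> take RIGHT -> delta
i=1: L=alpha R=alpha -> agree -> alpha
i=2: L=delta, R=bravo=BASE -> take LEFT -> delta
i=3: L=charlie, R=bravo=BASE -> take LEFT -> charlie
i=4: L=bravo R=bravo -> agree -> bravo
i=5: L=charlie R=charlie -> agree -> charlie
i=6: L=foxtrot R=foxtrot -> agree -> foxtrot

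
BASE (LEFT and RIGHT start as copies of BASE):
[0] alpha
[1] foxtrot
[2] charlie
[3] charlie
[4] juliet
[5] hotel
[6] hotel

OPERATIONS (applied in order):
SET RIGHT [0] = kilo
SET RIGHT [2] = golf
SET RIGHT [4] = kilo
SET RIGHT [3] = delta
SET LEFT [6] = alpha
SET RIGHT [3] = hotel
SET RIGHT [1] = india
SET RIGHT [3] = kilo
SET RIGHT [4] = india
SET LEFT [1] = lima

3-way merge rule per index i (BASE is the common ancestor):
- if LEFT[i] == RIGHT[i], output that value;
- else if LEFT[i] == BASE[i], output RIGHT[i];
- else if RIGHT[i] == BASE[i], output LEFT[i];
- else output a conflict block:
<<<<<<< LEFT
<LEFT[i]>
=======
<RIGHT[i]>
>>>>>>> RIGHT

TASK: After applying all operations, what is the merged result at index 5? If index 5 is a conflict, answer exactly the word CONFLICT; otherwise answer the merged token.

Answer: hotel

Derivation:
Final LEFT:  [alpha, lima, charlie, charlie, juliet, hotel, alpha]
Final RIGHT: [kilo, india, golf, kilo, india, hotel, hotel]
i=0: L=alpha=BASE, R=kilo -> take RIGHT -> kilo
i=1: BASE=foxtrot L=lima R=india all differ -> CONFLICT
i=2: L=charlie=BASE, R=golf -> take RIGHT -> golf
i=3: L=charlie=BASE, R=kilo -> take RIGHT -> kilo
i=4: L=juliet=BASE, R=india -> take RIGHT -> india
i=5: L=hotel R=hotel -> agree -> hotel
i=6: L=alpha, R=hotel=BASE -> take LEFT -> alpha
Index 5 -> hotel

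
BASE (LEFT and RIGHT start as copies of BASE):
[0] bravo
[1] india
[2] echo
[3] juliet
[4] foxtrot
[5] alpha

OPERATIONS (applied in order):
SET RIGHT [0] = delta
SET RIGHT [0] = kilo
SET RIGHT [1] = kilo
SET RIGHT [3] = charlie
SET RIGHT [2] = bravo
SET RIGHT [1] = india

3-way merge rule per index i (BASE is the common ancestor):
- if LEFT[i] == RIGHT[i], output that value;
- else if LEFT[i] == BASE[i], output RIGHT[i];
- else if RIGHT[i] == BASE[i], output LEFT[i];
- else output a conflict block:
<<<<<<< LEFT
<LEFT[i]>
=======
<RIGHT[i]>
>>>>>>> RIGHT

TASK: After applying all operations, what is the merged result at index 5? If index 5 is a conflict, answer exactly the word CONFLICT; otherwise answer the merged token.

Final LEFT:  [bravo, india, echo, juliet, foxtrot, alpha]
Final RIGHT: [kilo, india, bravo, charlie, foxtrot, alpha]
i=0: L=bravo=BASE, R=kilo -> take RIGHT -> kilo
i=1: L=india R=india -> agree -> india
i=2: L=echo=BASE, R=bravo -> take RIGHT -> bravo
i=3: L=juliet=BASE, R=charlie -> take RIGHT -> charlie
i=4: L=foxtrot R=foxtrot -> agree -> foxtrot
i=5: L=alpha R=alpha -> agree -> alpha
Index 5 -> alpha

Answer: alpha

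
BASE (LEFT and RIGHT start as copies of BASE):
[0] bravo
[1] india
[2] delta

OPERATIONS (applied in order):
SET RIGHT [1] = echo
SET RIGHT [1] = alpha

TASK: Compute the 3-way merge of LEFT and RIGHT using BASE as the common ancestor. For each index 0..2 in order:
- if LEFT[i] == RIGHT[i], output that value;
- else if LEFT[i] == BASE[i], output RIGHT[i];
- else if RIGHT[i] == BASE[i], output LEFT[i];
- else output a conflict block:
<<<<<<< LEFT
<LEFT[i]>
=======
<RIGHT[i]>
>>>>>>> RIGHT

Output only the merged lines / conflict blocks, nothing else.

Answer: bravo
alpha
delta

Derivation:
Final LEFT:  [bravo, india, delta]
Final RIGHT: [bravo, alpha, delta]
i=0: L=bravo R=bravo -> agree -> bravo
i=1: L=india=BASE, R=alpha -> take RIGHT -> alpha
i=2: L=delta R=delta -> agree -> delta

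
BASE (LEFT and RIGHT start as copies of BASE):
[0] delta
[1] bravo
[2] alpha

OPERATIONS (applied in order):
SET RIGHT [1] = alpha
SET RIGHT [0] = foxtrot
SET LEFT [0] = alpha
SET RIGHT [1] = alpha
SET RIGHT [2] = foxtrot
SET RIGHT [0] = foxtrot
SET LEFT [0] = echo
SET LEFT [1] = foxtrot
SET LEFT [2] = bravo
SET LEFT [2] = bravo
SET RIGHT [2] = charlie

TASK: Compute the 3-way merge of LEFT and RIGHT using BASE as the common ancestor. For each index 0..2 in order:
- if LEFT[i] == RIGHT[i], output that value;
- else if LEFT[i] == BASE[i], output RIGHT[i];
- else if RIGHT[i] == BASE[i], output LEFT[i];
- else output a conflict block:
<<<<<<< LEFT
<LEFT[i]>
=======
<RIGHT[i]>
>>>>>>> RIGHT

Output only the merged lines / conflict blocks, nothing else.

Final LEFT:  [echo, foxtrot, bravo]
Final RIGHT: [foxtrot, alpha, charlie]
i=0: BASE=delta L=echo R=foxtrot all differ -> CONFLICT
i=1: BASE=bravo L=foxtrot R=alpha all differ -> CONFLICT
i=2: BASE=alpha L=bravo R=charlie all differ -> CONFLICT

Answer: <<<<<<< LEFT
echo
=======
foxtrot
>>>>>>> RIGHT
<<<<<<< LEFT
foxtrot
=======
alpha
>>>>>>> RIGHT
<<<<<<< LEFT
bravo
=======
charlie
>>>>>>> RIGHT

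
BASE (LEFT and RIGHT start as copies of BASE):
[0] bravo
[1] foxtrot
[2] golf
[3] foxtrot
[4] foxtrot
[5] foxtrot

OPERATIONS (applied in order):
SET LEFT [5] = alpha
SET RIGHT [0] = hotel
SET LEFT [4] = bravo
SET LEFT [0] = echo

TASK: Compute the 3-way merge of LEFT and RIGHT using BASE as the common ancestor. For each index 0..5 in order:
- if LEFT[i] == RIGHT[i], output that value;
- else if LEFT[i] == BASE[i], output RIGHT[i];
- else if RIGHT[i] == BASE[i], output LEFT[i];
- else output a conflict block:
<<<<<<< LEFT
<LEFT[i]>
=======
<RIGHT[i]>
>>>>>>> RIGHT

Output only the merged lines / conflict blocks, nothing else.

Final LEFT:  [echo, foxtrot, golf, foxtrot, bravo, alpha]
Final RIGHT: [hotel, foxtrot, golf, foxtrot, foxtrot, foxtrot]
i=0: BASE=bravo L=echo R=hotel all differ -> CONFLICT
i=1: L=foxtrot R=foxtrot -> agree -> foxtrot
i=2: L=golf R=golf -> agree -> golf
i=3: L=foxtrot R=foxtrot -> agree -> foxtrot
i=4: L=bravo, R=foxtrot=BASE -> take LEFT -> bravo
i=5: L=alpha, R=foxtrot=BASE -> take LEFT -> alpha

Answer: <<<<<<< LEFT
echo
=======
hotel
>>>>>>> RIGHT
foxtrot
golf
foxtrot
bravo
alpha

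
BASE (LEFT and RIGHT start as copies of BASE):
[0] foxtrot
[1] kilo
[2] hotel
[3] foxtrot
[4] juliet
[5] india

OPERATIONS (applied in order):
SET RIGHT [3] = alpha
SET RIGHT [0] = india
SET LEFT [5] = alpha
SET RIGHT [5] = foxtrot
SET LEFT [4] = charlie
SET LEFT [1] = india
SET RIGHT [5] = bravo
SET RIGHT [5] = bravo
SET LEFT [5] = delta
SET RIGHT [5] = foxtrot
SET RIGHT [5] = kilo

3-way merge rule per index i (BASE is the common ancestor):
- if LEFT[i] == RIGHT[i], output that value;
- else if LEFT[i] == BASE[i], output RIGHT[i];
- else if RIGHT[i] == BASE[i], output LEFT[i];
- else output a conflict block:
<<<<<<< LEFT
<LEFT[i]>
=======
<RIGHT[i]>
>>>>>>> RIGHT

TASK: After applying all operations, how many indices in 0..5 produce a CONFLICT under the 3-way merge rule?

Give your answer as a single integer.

Answer: 1

Derivation:
Final LEFT:  [foxtrot, india, hotel, foxtrot, charlie, delta]
Final RIGHT: [india, kilo, hotel, alpha, juliet, kilo]
i=0: L=foxtrot=BASE, R=india -> take RIGHT -> india
i=1: L=india, R=kilo=BASE -> take LEFT -> india
i=2: L=hotel R=hotel -> agree -> hotel
i=3: L=foxtrot=BASE, R=alpha -> take RIGHT -> alpha
i=4: L=charlie, R=juliet=BASE -> take LEFT -> charlie
i=5: BASE=india L=delta R=kilo all differ -> CONFLICT
Conflict count: 1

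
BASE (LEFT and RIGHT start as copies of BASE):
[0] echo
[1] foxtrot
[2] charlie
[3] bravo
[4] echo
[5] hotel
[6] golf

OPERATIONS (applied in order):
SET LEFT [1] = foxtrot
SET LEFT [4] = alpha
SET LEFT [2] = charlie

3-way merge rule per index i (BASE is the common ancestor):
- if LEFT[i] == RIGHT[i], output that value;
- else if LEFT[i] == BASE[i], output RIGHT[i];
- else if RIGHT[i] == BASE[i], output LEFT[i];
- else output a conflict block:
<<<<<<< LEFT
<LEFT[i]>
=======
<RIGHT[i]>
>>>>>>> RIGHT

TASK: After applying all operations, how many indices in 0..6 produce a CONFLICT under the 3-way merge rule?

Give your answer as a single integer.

Answer: 0

Derivation:
Final LEFT:  [echo, foxtrot, charlie, bravo, alpha, hotel, golf]
Final RIGHT: [echo, foxtrot, charlie, bravo, echo, hotel, golf]
i=0: L=echo R=echo -> agree -> echo
i=1: L=foxtrot R=foxtrot -> agree -> foxtrot
i=2: L=charlie R=charlie -> agree -> charlie
i=3: L=bravo R=bravo -> agree -> bravo
i=4: L=alpha, R=echo=BASE -> take LEFT -> alpha
i=5: L=hotel R=hotel -> agree -> hotel
i=6: L=golf R=golf -> agree -> golf
Conflict count: 0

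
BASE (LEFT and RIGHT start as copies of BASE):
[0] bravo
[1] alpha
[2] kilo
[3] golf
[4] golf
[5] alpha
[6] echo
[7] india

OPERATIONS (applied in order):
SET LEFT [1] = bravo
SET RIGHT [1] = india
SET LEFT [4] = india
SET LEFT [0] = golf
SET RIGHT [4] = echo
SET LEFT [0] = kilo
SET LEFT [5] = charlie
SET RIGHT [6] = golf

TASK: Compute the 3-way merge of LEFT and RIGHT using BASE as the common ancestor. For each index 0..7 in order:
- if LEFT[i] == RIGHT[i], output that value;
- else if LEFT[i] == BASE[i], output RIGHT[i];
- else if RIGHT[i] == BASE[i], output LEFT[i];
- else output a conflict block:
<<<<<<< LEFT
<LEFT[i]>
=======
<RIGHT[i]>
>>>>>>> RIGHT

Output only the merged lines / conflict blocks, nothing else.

Final LEFT:  [kilo, bravo, kilo, golf, india, charlie, echo, india]
Final RIGHT: [bravo, india, kilo, golf, echo, alpha, golf, india]
i=0: L=kilo, R=bravo=BASE -> take LEFT -> kilo
i=1: BASE=alpha L=bravo R=india all differ -> CONFLICT
i=2: L=kilo R=kilo -> agree -> kilo
i=3: L=golf R=golf -> agree -> golf
i=4: BASE=golf L=india R=echo all differ -> CONFLICT
i=5: L=charlie, R=alpha=BASE -> take LEFT -> charlie
i=6: L=echo=BASE, R=golf -> take RIGHT -> golf
i=7: L=india R=india -> agree -> india

Answer: kilo
<<<<<<< LEFT
bravo
=======
india
>>>>>>> RIGHT
kilo
golf
<<<<<<< LEFT
india
=======
echo
>>>>>>> RIGHT
charlie
golf
india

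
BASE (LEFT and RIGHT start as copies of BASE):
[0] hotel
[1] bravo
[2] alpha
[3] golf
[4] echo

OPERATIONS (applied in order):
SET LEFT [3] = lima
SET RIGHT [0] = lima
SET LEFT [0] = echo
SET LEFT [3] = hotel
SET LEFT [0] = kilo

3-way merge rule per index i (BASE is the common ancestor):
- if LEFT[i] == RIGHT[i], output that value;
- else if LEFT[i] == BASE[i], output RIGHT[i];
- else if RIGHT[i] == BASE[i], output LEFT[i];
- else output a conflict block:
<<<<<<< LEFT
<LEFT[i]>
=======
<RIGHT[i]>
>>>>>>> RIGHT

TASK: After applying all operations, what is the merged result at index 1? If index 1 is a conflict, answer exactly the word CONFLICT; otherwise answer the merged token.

Answer: bravo

Derivation:
Final LEFT:  [kilo, bravo, alpha, hotel, echo]
Final RIGHT: [lima, bravo, alpha, golf, echo]
i=0: BASE=hotel L=kilo R=lima all differ -> CONFLICT
i=1: L=bravo R=bravo -> agree -> bravo
i=2: L=alpha R=alpha -> agree -> alpha
i=3: L=hotel, R=golf=BASE -> take LEFT -> hotel
i=4: L=echo R=echo -> agree -> echo
Index 1 -> bravo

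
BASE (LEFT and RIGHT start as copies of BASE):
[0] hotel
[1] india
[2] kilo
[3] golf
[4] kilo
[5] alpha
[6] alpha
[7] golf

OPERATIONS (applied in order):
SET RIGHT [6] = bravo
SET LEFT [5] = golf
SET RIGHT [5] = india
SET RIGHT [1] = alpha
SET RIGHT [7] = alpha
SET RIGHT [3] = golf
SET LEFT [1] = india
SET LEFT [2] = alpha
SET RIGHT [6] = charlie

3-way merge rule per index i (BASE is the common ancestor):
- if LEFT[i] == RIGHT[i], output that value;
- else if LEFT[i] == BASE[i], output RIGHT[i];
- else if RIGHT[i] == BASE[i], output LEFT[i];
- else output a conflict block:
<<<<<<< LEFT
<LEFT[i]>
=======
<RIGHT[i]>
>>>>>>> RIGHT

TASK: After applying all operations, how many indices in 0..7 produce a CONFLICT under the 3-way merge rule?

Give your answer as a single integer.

Answer: 1

Derivation:
Final LEFT:  [hotel, india, alpha, golf, kilo, golf, alpha, golf]
Final RIGHT: [hotel, alpha, kilo, golf, kilo, india, charlie, alpha]
i=0: L=hotel R=hotel -> agree -> hotel
i=1: L=india=BASE, R=alpha -> take RIGHT -> alpha
i=2: L=alpha, R=kilo=BASE -> take LEFT -> alpha
i=3: L=golf R=golf -> agree -> golf
i=4: L=kilo R=kilo -> agree -> kilo
i=5: BASE=alpha L=golf R=india all differ -> CONFLICT
i=6: L=alpha=BASE, R=charlie -> take RIGHT -> charlie
i=7: L=golf=BASE, R=alpha -> take RIGHT -> alpha
Conflict count: 1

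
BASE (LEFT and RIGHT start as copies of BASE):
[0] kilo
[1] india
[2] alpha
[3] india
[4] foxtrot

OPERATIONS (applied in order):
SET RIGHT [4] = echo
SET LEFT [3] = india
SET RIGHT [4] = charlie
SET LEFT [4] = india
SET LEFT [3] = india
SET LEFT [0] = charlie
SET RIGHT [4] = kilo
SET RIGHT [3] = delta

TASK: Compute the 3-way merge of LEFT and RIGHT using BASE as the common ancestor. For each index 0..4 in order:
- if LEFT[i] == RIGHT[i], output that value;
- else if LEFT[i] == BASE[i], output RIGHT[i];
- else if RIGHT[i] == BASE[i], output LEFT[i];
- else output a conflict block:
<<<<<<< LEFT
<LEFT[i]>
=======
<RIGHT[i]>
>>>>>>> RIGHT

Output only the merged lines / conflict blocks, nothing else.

Answer: charlie
india
alpha
delta
<<<<<<< LEFT
india
=======
kilo
>>>>>>> RIGHT

Derivation:
Final LEFT:  [charlie, india, alpha, india, india]
Final RIGHT: [kilo, india, alpha, delta, kilo]
i=0: L=charlie, R=kilo=BASE -> take LEFT -> charlie
i=1: L=india R=india -> agree -> india
i=2: L=alpha R=alpha -> agree -> alpha
i=3: L=india=BASE, R=delta -> take RIGHT -> delta
i=4: BASE=foxtrot L=india R=kilo all differ -> CONFLICT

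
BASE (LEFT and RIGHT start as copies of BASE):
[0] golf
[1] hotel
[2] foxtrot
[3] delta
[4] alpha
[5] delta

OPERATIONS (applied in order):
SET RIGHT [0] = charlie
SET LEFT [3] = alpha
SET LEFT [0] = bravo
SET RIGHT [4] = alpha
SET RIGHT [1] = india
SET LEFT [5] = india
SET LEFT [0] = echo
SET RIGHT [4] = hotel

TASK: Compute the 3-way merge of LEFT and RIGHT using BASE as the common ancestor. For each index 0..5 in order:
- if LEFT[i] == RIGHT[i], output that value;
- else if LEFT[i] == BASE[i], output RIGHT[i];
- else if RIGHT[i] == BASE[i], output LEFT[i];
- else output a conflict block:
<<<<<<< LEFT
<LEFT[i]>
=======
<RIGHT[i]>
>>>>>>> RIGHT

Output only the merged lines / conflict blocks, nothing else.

Answer: <<<<<<< LEFT
echo
=======
charlie
>>>>>>> RIGHT
india
foxtrot
alpha
hotel
india

Derivation:
Final LEFT:  [echo, hotel, foxtrot, alpha, alpha, india]
Final RIGHT: [charlie, india, foxtrot, delta, hotel, delta]
i=0: BASE=golf L=echo R=charlie all differ -> CONFLICT
i=1: L=hotel=BASE, R=india -> take RIGHT -> india
i=2: L=foxtrot R=foxtrot -> agree -> foxtrot
i=3: L=alpha, R=delta=BASE -> take LEFT -> alpha
i=4: L=alpha=BASE, R=hotel -> take RIGHT -> hotel
i=5: L=india, R=delta=BASE -> take LEFT -> india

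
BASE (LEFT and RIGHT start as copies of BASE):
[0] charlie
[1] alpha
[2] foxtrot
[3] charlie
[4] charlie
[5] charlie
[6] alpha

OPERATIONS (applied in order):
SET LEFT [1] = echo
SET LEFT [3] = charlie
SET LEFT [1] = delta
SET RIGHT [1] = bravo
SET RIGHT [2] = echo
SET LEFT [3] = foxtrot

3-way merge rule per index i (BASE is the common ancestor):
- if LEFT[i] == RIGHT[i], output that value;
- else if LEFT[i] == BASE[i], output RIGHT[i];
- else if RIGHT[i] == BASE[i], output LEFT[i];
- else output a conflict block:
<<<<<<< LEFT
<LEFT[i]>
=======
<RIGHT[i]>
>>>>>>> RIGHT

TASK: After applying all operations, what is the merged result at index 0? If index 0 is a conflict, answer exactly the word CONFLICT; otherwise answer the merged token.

Final LEFT:  [charlie, delta, foxtrot, foxtrot, charlie, charlie, alpha]
Final RIGHT: [charlie, bravo, echo, charlie, charlie, charlie, alpha]
i=0: L=charlie R=charlie -> agree -> charlie
i=1: BASE=alpha L=delta R=bravo all differ -> CONFLICT
i=2: L=foxtrot=BASE, R=echo -> take RIGHT -> echo
i=3: L=foxtrot, R=charlie=BASE -> take LEFT -> foxtrot
i=4: L=charlie R=charlie -> agree -> charlie
i=5: L=charlie R=charlie -> agree -> charlie
i=6: L=alpha R=alpha -> agree -> alpha
Index 0 -> charlie

Answer: charlie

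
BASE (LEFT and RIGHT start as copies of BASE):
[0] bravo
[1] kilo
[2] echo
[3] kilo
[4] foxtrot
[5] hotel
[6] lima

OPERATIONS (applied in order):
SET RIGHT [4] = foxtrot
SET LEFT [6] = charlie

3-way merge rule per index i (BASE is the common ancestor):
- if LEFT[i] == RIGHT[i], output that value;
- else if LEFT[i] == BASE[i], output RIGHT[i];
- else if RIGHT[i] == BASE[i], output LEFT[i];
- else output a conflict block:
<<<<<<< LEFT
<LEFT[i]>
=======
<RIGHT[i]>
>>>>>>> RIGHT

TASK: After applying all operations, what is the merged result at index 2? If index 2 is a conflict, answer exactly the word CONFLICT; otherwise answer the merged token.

Final LEFT:  [bravo, kilo, echo, kilo, foxtrot, hotel, charlie]
Final RIGHT: [bravo, kilo, echo, kilo, foxtrot, hotel, lima]
i=0: L=bravo R=bravo -> agree -> bravo
i=1: L=kilo R=kilo -> agree -> kilo
i=2: L=echo R=echo -> agree -> echo
i=3: L=kilo R=kilo -> agree -> kilo
i=4: L=foxtrot R=foxtrot -> agree -> foxtrot
i=5: L=hotel R=hotel -> agree -> hotel
i=6: L=charlie, R=lima=BASE -> take LEFT -> charlie
Index 2 -> echo

Answer: echo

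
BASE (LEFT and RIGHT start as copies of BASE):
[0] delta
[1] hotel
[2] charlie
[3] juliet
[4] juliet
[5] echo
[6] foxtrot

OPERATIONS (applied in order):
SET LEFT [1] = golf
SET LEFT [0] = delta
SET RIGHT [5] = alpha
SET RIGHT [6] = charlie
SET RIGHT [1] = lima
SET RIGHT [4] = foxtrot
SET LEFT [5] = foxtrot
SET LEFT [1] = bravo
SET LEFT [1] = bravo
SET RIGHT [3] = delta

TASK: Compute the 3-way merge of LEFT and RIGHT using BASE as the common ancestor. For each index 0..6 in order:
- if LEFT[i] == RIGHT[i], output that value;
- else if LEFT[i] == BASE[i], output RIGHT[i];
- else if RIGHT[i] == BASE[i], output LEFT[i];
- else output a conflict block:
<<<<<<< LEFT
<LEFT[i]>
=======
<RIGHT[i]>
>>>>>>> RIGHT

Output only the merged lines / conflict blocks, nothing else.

Final LEFT:  [delta, bravo, charlie, juliet, juliet, foxtrot, foxtrot]
Final RIGHT: [delta, lima, charlie, delta, foxtrot, alpha, charlie]
i=0: L=delta R=delta -> agree -> delta
i=1: BASE=hotel L=bravo R=lima all differ -> CONFLICT
i=2: L=charlie R=charlie -> agree -> charlie
i=3: L=juliet=BASE, R=delta -> take RIGHT -> delta
i=4: L=juliet=BASE, R=foxtrot -> take RIGHT -> foxtrot
i=5: BASE=echo L=foxtrot R=alpha all differ -> CONFLICT
i=6: L=foxtrot=BASE, R=charlie -> take RIGHT -> charlie

Answer: delta
<<<<<<< LEFT
bravo
=======
lima
>>>>>>> RIGHT
charlie
delta
foxtrot
<<<<<<< LEFT
foxtrot
=======
alpha
>>>>>>> RIGHT
charlie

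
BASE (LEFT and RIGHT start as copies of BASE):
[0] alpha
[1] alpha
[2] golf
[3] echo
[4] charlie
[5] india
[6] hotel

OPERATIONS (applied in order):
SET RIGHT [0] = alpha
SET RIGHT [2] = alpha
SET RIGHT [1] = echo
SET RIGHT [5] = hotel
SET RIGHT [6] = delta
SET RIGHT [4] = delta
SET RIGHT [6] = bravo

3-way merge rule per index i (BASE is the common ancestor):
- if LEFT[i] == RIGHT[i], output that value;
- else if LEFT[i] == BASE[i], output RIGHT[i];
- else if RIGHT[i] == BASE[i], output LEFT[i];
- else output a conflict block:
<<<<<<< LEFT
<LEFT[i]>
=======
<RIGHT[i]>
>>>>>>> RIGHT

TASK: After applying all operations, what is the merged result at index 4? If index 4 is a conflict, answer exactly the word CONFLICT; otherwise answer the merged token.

Final LEFT:  [alpha, alpha, golf, echo, charlie, india, hotel]
Final RIGHT: [alpha, echo, alpha, echo, delta, hotel, bravo]
i=0: L=alpha R=alpha -> agree -> alpha
i=1: L=alpha=BASE, R=echo -> take RIGHT -> echo
i=2: L=golf=BASE, R=alpha -> take RIGHT -> alpha
i=3: L=echo R=echo -> agree -> echo
i=4: L=charlie=BASE, R=delta -> take RIGHT -> delta
i=5: L=india=BASE, R=hotel -> take RIGHT -> hotel
i=6: L=hotel=BASE, R=bravo -> take RIGHT -> bravo
Index 4 -> delta

Answer: delta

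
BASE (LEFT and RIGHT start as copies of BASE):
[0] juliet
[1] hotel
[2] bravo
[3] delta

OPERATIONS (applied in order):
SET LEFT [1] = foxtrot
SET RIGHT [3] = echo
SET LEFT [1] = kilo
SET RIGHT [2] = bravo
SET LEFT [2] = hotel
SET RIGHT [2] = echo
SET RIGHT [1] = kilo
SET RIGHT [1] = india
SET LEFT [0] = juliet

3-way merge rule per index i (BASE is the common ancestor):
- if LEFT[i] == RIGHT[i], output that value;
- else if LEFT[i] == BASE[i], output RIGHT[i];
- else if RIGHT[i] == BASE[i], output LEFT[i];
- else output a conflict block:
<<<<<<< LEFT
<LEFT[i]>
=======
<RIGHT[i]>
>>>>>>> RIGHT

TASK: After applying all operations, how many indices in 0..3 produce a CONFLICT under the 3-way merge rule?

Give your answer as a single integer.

Answer: 2

Derivation:
Final LEFT:  [juliet, kilo, hotel, delta]
Final RIGHT: [juliet, india, echo, echo]
i=0: L=juliet R=juliet -> agree -> juliet
i=1: BASE=hotel L=kilo R=india all differ -> CONFLICT
i=2: BASE=bravo L=hotel R=echo all differ -> CONFLICT
i=3: L=delta=BASE, R=echo -> take RIGHT -> echo
Conflict count: 2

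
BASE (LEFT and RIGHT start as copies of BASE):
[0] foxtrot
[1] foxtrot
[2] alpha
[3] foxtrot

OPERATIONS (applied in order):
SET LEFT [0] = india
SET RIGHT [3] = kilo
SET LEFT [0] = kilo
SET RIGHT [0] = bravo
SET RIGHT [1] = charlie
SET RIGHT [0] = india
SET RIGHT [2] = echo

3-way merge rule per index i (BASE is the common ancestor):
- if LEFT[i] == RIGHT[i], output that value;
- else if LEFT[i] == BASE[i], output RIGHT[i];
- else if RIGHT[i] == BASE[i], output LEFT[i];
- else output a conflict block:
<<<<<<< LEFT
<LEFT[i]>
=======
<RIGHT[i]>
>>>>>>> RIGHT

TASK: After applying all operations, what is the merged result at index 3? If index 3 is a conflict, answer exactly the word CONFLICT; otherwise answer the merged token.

Answer: kilo

Derivation:
Final LEFT:  [kilo, foxtrot, alpha, foxtrot]
Final RIGHT: [india, charlie, echo, kilo]
i=0: BASE=foxtrot L=kilo R=india all differ -> CONFLICT
i=1: L=foxtrot=BASE, R=charlie -> take RIGHT -> charlie
i=2: L=alpha=BASE, R=echo -> take RIGHT -> echo
i=3: L=foxtrot=BASE, R=kilo -> take RIGHT -> kilo
Index 3 -> kilo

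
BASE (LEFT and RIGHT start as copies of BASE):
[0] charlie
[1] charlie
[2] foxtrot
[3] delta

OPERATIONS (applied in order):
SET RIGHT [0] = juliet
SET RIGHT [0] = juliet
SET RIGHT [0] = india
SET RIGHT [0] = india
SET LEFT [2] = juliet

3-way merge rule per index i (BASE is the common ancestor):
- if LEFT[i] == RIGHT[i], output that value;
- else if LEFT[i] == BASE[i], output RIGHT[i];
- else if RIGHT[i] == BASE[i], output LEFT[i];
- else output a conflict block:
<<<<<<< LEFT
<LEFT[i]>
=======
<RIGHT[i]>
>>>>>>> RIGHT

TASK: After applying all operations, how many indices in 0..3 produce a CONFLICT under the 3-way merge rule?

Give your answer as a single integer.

Answer: 0

Derivation:
Final LEFT:  [charlie, charlie, juliet, delta]
Final RIGHT: [india, charlie, foxtrot, delta]
i=0: L=charlie=BASE, R=india -> take RIGHT -> india
i=1: L=charlie R=charlie -> agree -> charlie
i=2: L=juliet, R=foxtrot=BASE -> take LEFT -> juliet
i=3: L=delta R=delta -> agree -> delta
Conflict count: 0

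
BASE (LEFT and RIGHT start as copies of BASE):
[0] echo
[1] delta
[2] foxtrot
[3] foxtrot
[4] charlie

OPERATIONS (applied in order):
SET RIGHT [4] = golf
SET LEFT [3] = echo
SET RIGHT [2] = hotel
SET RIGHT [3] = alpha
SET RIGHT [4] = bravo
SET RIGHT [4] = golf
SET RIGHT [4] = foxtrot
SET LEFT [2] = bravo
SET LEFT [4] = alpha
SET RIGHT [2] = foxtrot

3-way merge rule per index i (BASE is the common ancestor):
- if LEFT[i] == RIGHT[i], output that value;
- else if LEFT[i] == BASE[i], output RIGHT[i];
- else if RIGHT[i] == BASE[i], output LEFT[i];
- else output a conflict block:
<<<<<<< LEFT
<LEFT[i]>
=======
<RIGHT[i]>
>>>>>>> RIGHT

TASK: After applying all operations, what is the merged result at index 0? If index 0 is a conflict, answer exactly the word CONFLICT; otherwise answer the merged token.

Answer: echo

Derivation:
Final LEFT:  [echo, delta, bravo, echo, alpha]
Final RIGHT: [echo, delta, foxtrot, alpha, foxtrot]
i=0: L=echo R=echo -> agree -> echo
i=1: L=delta R=delta -> agree -> delta
i=2: L=bravo, R=foxtrot=BASE -> take LEFT -> bravo
i=3: BASE=foxtrot L=echo R=alpha all differ -> CONFLICT
i=4: BASE=charlie L=alpha R=foxtrot all differ -> CONFLICT
Index 0 -> echo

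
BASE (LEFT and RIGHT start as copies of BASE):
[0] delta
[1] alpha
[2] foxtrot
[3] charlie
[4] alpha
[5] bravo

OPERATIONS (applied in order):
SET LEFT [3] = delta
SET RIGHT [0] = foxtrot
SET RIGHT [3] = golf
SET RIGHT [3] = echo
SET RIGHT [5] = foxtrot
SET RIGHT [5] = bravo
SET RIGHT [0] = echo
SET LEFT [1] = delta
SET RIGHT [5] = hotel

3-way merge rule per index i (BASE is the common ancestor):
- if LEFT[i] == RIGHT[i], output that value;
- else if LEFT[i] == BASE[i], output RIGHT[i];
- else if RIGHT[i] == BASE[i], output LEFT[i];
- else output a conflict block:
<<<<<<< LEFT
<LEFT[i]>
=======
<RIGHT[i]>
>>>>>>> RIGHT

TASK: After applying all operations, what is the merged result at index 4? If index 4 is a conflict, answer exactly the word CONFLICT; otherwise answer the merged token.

Answer: alpha

Derivation:
Final LEFT:  [delta, delta, foxtrot, delta, alpha, bravo]
Final RIGHT: [echo, alpha, foxtrot, echo, alpha, hotel]
i=0: L=delta=BASE, R=echo -> take RIGHT -> echo
i=1: L=delta, R=alpha=BASE -> take LEFT -> delta
i=2: L=foxtrot R=foxtrot -> agree -> foxtrot
i=3: BASE=charlie L=delta R=echo all differ -> CONFLICT
i=4: L=alpha R=alpha -> agree -> alpha
i=5: L=bravo=BASE, R=hotel -> take RIGHT -> hotel
Index 4 -> alpha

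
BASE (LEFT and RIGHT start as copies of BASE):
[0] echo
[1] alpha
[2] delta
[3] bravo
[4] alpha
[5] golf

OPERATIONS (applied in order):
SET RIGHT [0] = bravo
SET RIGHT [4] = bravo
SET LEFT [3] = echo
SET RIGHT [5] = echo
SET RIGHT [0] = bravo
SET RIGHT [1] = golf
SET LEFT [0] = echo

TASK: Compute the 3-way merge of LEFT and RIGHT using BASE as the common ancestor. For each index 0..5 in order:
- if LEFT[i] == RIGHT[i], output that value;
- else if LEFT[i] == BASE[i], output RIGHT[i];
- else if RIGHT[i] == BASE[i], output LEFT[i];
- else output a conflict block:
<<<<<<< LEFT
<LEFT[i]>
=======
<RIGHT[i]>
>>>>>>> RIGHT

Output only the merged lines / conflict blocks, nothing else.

Final LEFT:  [echo, alpha, delta, echo, alpha, golf]
Final RIGHT: [bravo, golf, delta, bravo, bravo, echo]
i=0: L=echo=BASE, R=bravo -> take RIGHT -> bravo
i=1: L=alpha=BASE, R=golf -> take RIGHT -> golf
i=2: L=delta R=delta -> agree -> delta
i=3: L=echo, R=bravo=BASE -> take LEFT -> echo
i=4: L=alpha=BASE, R=bravo -> take RIGHT -> bravo
i=5: L=golf=BASE, R=echo -> take RIGHT -> echo

Answer: bravo
golf
delta
echo
bravo
echo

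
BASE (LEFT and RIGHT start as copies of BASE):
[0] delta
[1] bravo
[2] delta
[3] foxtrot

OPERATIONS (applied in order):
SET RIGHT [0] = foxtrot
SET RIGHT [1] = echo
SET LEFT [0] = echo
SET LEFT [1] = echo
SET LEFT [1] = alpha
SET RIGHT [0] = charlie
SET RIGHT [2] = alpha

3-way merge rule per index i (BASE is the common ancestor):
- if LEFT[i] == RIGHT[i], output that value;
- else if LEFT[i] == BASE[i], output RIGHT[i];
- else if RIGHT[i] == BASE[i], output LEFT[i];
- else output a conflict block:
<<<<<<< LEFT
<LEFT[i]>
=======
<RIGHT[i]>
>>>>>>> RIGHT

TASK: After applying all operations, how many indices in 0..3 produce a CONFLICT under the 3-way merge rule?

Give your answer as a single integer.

Final LEFT:  [echo, alpha, delta, foxtrot]
Final RIGHT: [charlie, echo, alpha, foxtrot]
i=0: BASE=delta L=echo R=charlie all differ -> CONFLICT
i=1: BASE=bravo L=alpha R=echo all differ -> CONFLICT
i=2: L=delta=BASE, R=alpha -> take RIGHT -> alpha
i=3: L=foxtrot R=foxtrot -> agree -> foxtrot
Conflict count: 2

Answer: 2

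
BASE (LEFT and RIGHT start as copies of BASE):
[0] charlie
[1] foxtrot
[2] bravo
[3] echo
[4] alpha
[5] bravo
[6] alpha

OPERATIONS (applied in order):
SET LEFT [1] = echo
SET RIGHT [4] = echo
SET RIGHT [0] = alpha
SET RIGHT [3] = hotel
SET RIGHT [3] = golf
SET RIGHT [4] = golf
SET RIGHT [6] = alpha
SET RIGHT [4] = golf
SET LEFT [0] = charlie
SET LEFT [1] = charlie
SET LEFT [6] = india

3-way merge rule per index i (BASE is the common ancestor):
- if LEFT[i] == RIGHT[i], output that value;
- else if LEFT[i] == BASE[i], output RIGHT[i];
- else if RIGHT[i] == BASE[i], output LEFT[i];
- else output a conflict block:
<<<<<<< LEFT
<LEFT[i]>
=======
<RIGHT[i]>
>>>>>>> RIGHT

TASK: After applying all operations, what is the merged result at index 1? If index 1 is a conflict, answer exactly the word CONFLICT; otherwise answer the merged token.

Final LEFT:  [charlie, charlie, bravo, echo, alpha, bravo, india]
Final RIGHT: [alpha, foxtrot, bravo, golf, golf, bravo, alpha]
i=0: L=charlie=BASE, R=alpha -> take RIGHT -> alpha
i=1: L=charlie, R=foxtrot=BASE -> take LEFT -> charlie
i=2: L=bravo R=bravo -> agree -> bravo
i=3: L=echo=BASE, R=golf -> take RIGHT -> golf
i=4: L=alpha=BASE, R=golf -> take RIGHT -> golf
i=5: L=bravo R=bravo -> agree -> bravo
i=6: L=india, R=alpha=BASE -> take LEFT -> india
Index 1 -> charlie

Answer: charlie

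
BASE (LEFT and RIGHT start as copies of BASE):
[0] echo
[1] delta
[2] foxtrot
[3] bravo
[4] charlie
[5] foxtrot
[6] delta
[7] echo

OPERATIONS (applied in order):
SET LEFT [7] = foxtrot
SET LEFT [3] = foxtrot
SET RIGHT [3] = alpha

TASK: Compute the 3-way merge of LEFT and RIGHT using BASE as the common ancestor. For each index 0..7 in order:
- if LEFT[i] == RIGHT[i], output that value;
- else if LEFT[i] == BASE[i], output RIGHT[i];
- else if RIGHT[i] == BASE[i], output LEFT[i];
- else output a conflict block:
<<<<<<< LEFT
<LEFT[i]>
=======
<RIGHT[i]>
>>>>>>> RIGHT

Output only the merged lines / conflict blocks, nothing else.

Final LEFT:  [echo, delta, foxtrot, foxtrot, charlie, foxtrot, delta, foxtrot]
Final RIGHT: [echo, delta, foxtrot, alpha, charlie, foxtrot, delta, echo]
i=0: L=echo R=echo -> agree -> echo
i=1: L=delta R=delta -> agree -> delta
i=2: L=foxtrot R=foxtrot -> agree -> foxtrot
i=3: BASE=bravo L=foxtrot R=alpha all differ -> CONFLICT
i=4: L=charlie R=charlie -> agree -> charlie
i=5: L=foxtrot R=foxtrot -> agree -> foxtrot
i=6: L=delta R=delta -> agree -> delta
i=7: L=foxtrot, R=echo=BASE -> take LEFT -> foxtrot

Answer: echo
delta
foxtrot
<<<<<<< LEFT
foxtrot
=======
alpha
>>>>>>> RIGHT
charlie
foxtrot
delta
foxtrot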